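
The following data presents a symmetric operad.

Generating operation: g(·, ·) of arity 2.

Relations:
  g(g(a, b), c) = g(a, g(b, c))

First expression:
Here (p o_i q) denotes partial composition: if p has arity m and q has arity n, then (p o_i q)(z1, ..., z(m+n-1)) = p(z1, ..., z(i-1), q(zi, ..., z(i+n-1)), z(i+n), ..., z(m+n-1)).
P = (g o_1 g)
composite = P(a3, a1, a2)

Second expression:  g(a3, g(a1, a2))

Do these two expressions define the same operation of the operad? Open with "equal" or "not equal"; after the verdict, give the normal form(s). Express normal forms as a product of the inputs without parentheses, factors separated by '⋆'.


Reducing the first expression gives a3 ⋆ a1 ⋆ a2
Reducing the second expression gives a3 ⋆ a1 ⋆ a2
Identical normal forms: equal.

equal — both sides give a3 ⋆ a1 ⋆ a2


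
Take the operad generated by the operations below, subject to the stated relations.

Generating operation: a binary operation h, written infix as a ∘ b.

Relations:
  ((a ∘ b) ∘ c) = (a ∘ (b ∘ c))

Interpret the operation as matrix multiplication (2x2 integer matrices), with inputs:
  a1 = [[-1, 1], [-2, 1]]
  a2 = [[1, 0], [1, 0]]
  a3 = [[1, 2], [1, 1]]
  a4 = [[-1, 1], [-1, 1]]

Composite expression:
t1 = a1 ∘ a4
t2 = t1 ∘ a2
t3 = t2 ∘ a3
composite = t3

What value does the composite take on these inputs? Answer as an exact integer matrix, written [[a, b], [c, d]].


[[0, 0], [0, 0]]

(a1 ∘ a4) = [[0, 0], [1, -1]]
((a1 ∘ a4) ∘ a2) = [[0, 0], [0, 0]]
(((a1 ∘ a4) ∘ a2) ∘ a3) = [[0, 0], [0, 0]]


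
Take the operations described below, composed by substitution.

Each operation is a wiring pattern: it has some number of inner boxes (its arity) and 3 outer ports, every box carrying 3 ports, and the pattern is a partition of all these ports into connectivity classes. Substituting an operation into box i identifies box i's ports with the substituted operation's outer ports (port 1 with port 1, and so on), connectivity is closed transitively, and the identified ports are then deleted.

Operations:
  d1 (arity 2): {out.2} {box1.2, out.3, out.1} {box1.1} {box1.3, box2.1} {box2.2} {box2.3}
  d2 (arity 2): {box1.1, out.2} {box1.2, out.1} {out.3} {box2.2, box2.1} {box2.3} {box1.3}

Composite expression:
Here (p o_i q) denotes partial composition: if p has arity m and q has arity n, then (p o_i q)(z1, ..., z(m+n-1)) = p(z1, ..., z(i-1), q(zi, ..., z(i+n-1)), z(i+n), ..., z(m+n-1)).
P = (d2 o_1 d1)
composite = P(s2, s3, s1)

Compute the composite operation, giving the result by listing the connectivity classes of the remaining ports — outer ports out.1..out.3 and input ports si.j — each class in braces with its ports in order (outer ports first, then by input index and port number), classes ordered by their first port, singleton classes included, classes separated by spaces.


{out.1} {out.2, s2.2} {out.3} {s1.1, s1.2} {s1.3} {s2.1} {s2.3, s3.1} {s3.2} {s3.3}


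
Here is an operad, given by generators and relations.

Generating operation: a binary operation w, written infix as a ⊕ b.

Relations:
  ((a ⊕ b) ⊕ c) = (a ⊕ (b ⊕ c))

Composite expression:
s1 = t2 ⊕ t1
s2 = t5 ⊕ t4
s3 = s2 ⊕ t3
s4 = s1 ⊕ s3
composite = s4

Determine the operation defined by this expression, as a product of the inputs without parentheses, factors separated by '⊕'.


t2 ⊕ t1 ⊕ t5 ⊕ t4 ⊕ t3

The w-tree's shape is irrelevant; the t-reading-order decides.
(t2 ⊕ t1) collapses to t2 ⊕ t1
(t5 ⊕ t4) collapses to t5 ⊕ t4
((t5 ⊕ t4) ⊕ t3) collapses to t5 ⊕ t4 ⊕ t3
((t2 ⊕ t1) ⊕ ((t5 ⊕ t4) ⊕ t3)) collapses to t2 ⊕ t1 ⊕ t5 ⊕ t4 ⊕ t3


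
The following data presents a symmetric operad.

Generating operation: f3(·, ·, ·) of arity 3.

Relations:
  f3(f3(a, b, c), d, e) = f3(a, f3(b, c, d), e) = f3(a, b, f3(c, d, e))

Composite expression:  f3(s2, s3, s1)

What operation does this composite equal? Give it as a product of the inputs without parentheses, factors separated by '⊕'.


Every regrouping of f3 is equal, so read the s-inputs in written order.
f3(s2, s3, s1) unparenthesizes to s2 ⊕ s3 ⊕ s1

s2 ⊕ s3 ⊕ s1


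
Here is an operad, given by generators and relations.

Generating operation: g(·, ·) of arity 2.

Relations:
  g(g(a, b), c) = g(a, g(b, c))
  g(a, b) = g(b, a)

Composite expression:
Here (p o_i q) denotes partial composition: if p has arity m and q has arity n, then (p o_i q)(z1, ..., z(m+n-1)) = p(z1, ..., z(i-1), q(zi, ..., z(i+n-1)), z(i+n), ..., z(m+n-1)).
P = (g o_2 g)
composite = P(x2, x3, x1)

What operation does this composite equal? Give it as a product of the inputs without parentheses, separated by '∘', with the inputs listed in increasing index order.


Key point: g commutes, so take the x-inputs in any fixed order.
g(x3, x1) reduces to x3 ∘ x1
g(x2, g(x3, x1)) reduces to x2 ∘ x3 ∘ x1
reordering the factors by index: x1 ∘ x2 ∘ x3

x1 ∘ x2 ∘ x3


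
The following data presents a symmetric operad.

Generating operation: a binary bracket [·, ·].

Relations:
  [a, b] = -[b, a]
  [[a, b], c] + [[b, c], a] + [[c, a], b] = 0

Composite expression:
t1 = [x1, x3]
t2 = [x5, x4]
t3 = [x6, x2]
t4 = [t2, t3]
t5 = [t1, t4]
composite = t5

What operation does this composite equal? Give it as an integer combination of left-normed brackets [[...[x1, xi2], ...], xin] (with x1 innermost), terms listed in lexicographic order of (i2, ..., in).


-[[[[[x1, x3], x2], x6], x4], x5] + [[[[[x1, x3], x2], x6], x5], x4] + [[[[[x1, x3], x4], x5], x2], x6] - [[[[[x1, x3], x4], x5], x6], x2] - [[[[[x1, x3], x5], x4], x2], x6] + [[[[[x1, x3], x5], x4], x6], x2] + [[[[[x1, x3], x6], x2], x4], x5] - [[[[[x1, x3], x6], x2], x5], x4]

Expand each bracket as ab - ba; the x1-initial words give the coefficients.
Composite bracket: [[x1, x3], [[x5, x4], [x6, x2]]]
Each bracket splits as ab - ba, giving 32 signed words (2^5 = 32).
Only words starting with x1 matter:
  word x1x3x2x6x4x5 has sign -1, contributing -[[[[[x1, x3], x2], x6], x4], x5]
  word x1x3x2x6x5x4 has sign +1, contributing +[[[[[x1, x3], x2], x6], x5], x4]
  word x1x3x4x5x2x6 has sign +1, contributing +[[[[[x1, x3], x4], x5], x2], x6]
  word x1x3x4x5x6x2 has sign -1, contributing -[[[[[x1, x3], x4], x5], x6], x2]
  word x1x3x5x4x2x6 has sign -1, contributing -[[[[[x1, x3], x5], x4], x2], x6]
  word x1x3x5x4x6x2 has sign +1, contributing +[[[[[x1, x3], x5], x4], x6], x2]
  word x1x3x6x2x4x5 has sign +1, contributing +[[[[[x1, x3], x6], x2], x4], x5]
  word x1x3x6x2x5x4 has sign -1, contributing -[[[[[x1, x3], x6], x2], x5], x4]


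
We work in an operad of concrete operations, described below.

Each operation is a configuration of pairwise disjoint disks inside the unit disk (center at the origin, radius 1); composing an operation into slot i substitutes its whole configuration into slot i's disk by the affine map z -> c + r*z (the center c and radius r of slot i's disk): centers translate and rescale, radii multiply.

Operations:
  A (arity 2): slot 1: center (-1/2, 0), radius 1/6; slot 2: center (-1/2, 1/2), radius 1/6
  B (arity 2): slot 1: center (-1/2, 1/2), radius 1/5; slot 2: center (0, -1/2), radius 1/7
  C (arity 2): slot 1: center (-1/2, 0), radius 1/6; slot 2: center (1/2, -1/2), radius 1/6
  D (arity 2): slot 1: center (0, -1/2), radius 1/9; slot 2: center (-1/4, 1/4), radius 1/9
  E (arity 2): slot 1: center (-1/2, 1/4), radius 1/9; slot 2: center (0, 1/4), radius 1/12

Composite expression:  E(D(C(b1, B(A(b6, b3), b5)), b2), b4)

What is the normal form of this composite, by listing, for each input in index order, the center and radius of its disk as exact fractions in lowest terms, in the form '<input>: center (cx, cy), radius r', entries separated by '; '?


b1: center (-41/81, 7/36), radius 1/486; b2: center (-19/36, 5/18), radius 1/81; b3: center (-401/810, 307/1620), radius 1/14580; b4: center (0, 1/4), radius 1/12; b5: center (-40/81, 91/486), radius 1/3402; b6: center (-401/810, 46/243), radius 1/14580

Follow each b-input down from E: c' goes to c + r*c', radius to r*r'.
b1 passes through 3 substitutions, ending at center (-41/81, 7/36), radius 1/486
b6 passes through 5 substitutions, ending at center (-401/810, 46/243), radius 1/14580
b3 passes through 5 substitutions, ending at center (-401/810, 307/1620), radius 1/14580
b5 passes through 4 substitutions, ending at center (-40/81, 91/486), radius 1/3402
b2 passes through 2 substitutions, ending at center (-19/36, 5/18), radius 1/81
b4 passes through 1 substitution, ending at center (0, 1/4), radius 1/12


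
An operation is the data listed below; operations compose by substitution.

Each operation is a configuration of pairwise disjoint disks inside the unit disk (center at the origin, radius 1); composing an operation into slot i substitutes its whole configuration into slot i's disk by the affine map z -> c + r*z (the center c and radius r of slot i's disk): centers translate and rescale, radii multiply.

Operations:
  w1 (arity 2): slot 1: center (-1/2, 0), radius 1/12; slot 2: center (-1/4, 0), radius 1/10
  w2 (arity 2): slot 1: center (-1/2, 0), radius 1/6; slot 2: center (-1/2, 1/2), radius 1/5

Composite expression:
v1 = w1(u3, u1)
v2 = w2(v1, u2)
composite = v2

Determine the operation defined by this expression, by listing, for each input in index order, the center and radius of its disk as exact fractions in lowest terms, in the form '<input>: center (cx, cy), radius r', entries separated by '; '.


u1: center (-13/24, 0), radius 1/60; u2: center (-1/2, 1/2), radius 1/5; u3: center (-7/12, 0), radius 1/72

Follow each u-input down from w2: c' goes to c + r*c', radius to r*r'.
u3 passes through 2 substitutions, ending at center (-7/12, 0), radius 1/72
u1 passes through 2 substitutions, ending at center (-13/24, 0), radius 1/60
u2 passes through 1 substitution, ending at center (-1/2, 1/2), radius 1/5


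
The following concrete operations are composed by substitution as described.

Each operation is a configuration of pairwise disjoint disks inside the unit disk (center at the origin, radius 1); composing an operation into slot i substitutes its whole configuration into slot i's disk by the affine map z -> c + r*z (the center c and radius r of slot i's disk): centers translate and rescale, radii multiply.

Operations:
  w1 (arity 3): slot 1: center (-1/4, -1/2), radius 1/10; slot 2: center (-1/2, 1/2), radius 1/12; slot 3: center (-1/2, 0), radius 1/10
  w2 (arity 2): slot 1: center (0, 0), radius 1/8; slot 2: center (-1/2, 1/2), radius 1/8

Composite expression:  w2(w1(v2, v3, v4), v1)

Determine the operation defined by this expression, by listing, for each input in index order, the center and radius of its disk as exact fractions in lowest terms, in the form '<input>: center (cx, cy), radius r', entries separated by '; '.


v1: center (-1/2, 1/2), radius 1/8; v2: center (-1/32, -1/16), radius 1/80; v3: center (-1/16, 1/16), radius 1/96; v4: center (-1/16, 0), radius 1/80

Below w2, radii multiply path by path; the v-disk centers shift.
v2 passes through 2 substitutions, ending at center (-1/32, -1/16), radius 1/80
v3 passes through 2 substitutions, ending at center (-1/16, 1/16), radius 1/96
v4 passes through 2 substitutions, ending at center (-1/16, 0), radius 1/80
v1 passes through 1 substitution, ending at center (-1/2, 1/2), radius 1/8


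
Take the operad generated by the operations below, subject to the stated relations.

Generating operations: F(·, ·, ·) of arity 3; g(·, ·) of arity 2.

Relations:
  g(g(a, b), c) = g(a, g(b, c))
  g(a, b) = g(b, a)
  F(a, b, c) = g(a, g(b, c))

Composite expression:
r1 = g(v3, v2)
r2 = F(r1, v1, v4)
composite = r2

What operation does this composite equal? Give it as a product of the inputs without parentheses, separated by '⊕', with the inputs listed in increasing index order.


v1 ⊕ v2 ⊕ v3 ⊕ v4

With F associative and commutative, the v-input set is all that matters.
g(v3, v2) linearizes to v3 ⊕ v2
F(g(v3, v2), v1, v4) linearizes to v3 ⊕ v2 ⊕ v1 ⊕ v4
reordering the factors by index: v1 ⊕ v2 ⊕ v3 ⊕ v4


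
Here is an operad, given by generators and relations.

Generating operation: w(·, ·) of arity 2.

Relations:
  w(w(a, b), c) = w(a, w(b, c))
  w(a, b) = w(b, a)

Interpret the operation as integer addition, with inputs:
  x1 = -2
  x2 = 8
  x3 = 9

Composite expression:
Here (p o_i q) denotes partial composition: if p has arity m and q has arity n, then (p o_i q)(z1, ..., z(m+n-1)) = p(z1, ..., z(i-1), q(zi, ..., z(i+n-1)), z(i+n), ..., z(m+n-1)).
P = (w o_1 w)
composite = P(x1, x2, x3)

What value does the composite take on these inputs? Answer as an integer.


15


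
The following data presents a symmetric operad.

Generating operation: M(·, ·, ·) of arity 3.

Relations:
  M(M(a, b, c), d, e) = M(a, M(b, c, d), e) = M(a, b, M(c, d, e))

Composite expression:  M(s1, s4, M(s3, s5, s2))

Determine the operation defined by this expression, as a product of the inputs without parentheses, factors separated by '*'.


s1 * s4 * s3 * s5 * s2

Every regrouping of M is equal, so read the s-inputs in written order.
M(s3, s5, s2) reduces to s3 * s5 * s2
M(s1, s4, M(s3, s5, s2)) reduces to s1 * s4 * s3 * s5 * s2


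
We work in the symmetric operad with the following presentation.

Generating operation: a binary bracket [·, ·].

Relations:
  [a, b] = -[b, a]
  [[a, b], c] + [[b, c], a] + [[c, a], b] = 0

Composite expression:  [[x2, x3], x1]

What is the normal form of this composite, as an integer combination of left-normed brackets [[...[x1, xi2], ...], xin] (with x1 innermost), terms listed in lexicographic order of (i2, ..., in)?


-[[x1, x2], x3] + [[x1, x3], x2]

In the tensor algebra, words opening x1 carry the x1-anchored form.
Composite bracket: [[x2, x3], x1]
The bracket unfolds into 4 signed words via [a, b] = ab - ba (2^2 = 4).
Keep just the words that open with x1:
  x1x2x3 (sign -1) contributes -[[x1, x2], x3]
  x1x3x2 (sign +1) contributes +[[x1, x3], x2]


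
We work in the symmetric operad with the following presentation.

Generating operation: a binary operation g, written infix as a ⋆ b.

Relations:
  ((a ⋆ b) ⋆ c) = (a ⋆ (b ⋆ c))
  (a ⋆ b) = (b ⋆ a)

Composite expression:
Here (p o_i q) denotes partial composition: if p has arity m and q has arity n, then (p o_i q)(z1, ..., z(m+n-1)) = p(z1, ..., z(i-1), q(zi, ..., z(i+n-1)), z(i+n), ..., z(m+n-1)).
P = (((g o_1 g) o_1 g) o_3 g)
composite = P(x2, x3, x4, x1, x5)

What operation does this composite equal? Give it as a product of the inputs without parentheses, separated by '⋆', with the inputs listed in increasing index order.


x1 ⋆ x2 ⋆ x3 ⋆ x4 ⋆ x5


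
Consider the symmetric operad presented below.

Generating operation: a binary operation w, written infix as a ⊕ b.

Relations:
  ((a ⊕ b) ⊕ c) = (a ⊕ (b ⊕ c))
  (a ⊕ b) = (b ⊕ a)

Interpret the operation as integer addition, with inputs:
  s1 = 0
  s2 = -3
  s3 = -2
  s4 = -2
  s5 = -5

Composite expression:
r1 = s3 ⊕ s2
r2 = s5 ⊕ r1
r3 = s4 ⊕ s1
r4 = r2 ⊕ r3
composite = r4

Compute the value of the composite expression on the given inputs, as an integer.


-12

(s3 ⊕ s2) = -5
(s5 ⊕ (s3 ⊕ s2)) = -10
(s4 ⊕ s1) = -2
((s5 ⊕ (s3 ⊕ s2)) ⊕ (s4 ⊕ s1)) = -12


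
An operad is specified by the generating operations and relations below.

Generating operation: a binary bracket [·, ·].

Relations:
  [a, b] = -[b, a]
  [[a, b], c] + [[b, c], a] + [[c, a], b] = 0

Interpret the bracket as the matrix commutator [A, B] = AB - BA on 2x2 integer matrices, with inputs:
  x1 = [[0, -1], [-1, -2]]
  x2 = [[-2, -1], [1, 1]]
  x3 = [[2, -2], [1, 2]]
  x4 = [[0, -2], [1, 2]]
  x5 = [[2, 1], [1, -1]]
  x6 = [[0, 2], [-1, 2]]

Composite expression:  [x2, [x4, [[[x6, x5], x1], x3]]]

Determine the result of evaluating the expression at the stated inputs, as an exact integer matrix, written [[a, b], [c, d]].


[x6, x5] = [[3, -8], [-1, -3]]
[[x6, x5], x1] = [[7, 10], [4, -7]]
[[[x6, x5], x1], x3] = [[18, -28], [-14, -18]]
[x4, [[[x6, x5], x1], x3]] = [[56, 128], [8, -56]]
[x2, [x4, [[[x6, x5], x1], x3]]] = [[-136, -272], [136, 136]]

[[-136, -272], [136, 136]]


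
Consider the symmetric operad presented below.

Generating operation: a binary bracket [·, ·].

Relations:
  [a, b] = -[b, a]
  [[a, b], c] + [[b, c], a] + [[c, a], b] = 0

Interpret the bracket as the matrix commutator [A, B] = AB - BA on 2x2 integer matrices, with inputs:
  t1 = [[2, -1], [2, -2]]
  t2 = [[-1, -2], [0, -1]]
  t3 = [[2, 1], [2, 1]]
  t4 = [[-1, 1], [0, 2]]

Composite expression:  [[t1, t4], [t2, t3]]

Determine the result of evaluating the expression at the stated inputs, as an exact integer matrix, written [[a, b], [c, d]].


[t1, t4] = [[-2, 1], [-6, 2]]
[t2, t3] = [[-4, 2], [0, 4]]
[[t1, t4], [t2, t3]] = [[12, 0], [48, -12]]

[[12, 0], [48, -12]]


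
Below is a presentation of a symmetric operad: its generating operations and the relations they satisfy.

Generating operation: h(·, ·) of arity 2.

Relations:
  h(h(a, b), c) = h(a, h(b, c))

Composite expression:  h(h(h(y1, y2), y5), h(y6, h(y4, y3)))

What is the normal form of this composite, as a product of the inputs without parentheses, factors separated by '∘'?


Every regrouping of h is equal, so read the y-inputs in written order.
h(y1, y2) unparenthesizes to y1 ∘ y2
h(h(y1, y2), y5) unparenthesizes to y1 ∘ y2 ∘ y5
h(y4, y3) unparenthesizes to y4 ∘ y3
h(y6, h(y4, y3)) unparenthesizes to y6 ∘ y4 ∘ y3
h(h(h(y1, y2), y5), h(y6, h(y4, y3))) unparenthesizes to y1 ∘ y2 ∘ y5 ∘ y6 ∘ y4 ∘ y3

y1 ∘ y2 ∘ y5 ∘ y6 ∘ y4 ∘ y3


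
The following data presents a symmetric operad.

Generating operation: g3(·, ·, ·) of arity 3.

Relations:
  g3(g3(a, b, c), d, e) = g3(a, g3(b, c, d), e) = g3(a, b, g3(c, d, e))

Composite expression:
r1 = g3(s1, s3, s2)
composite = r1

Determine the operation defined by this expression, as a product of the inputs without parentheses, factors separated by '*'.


s1 * s3 * s2

All parenthesizations of g3 agree; list the s-inputs left to right.
g3(s1, s3, s2) collapses to s1 * s3 * s2


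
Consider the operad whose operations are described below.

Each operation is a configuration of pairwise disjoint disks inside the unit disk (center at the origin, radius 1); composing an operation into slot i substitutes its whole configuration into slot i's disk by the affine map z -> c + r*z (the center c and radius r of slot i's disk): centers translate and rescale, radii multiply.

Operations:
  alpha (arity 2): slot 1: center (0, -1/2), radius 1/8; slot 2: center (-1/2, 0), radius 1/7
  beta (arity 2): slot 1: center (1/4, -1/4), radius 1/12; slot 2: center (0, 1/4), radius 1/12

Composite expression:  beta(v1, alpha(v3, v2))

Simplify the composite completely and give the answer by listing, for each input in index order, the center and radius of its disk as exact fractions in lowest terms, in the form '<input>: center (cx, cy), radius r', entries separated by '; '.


Each v-disk chains the slot maps above it in beta; radii multiply.
input v1: composing its 1 substitution step yields center (1/4, -1/4), radius 1/12
input v3: composing its 2 substitution steps yields center (0, 5/24), radius 1/96
input v2: composing its 2 substitution steps yields center (-1/24, 1/4), radius 1/84

v1: center (1/4, -1/4), radius 1/12; v2: center (-1/24, 1/4), radius 1/84; v3: center (0, 5/24), radius 1/96


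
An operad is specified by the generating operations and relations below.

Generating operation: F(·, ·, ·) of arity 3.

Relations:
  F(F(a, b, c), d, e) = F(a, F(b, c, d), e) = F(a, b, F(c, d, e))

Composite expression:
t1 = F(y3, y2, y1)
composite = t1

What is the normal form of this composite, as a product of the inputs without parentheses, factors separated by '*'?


y3 * y2 * y1

Key point: F is associative — brackets drop, the y-order remains.
F(y3, y2, y1) reduces to y3 * y2 * y1


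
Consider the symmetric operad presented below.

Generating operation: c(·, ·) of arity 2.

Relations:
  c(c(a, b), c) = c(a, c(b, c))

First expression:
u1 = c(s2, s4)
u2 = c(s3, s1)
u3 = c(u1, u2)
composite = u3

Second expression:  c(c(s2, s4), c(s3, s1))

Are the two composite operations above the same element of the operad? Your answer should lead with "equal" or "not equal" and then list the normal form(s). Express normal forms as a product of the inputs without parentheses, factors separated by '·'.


The first composite normalizes to s2 · s4 · s3 · s1
The second composite normalizes to s2 · s4 · s3 · s1
One common form — equal.

equal; the common form is s2 · s4 · s3 · s1


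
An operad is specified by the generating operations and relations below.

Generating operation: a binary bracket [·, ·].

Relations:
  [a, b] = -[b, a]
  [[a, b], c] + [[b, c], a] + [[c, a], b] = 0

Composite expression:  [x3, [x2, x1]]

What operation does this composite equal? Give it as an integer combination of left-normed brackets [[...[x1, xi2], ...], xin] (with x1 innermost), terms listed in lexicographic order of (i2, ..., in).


Left-normed coefficients sit on the x1-initial expansion words.
Composite bracket: [x3, [x2, x1]]
Under [a, b] = ab - ba we get 4 signed associative words (2^2 = 4).
Words beginning with x1 determine it all:
  x1x2x3 appears with sign +1, giving the term +[[x1, x2], x3]

[[x1, x2], x3]


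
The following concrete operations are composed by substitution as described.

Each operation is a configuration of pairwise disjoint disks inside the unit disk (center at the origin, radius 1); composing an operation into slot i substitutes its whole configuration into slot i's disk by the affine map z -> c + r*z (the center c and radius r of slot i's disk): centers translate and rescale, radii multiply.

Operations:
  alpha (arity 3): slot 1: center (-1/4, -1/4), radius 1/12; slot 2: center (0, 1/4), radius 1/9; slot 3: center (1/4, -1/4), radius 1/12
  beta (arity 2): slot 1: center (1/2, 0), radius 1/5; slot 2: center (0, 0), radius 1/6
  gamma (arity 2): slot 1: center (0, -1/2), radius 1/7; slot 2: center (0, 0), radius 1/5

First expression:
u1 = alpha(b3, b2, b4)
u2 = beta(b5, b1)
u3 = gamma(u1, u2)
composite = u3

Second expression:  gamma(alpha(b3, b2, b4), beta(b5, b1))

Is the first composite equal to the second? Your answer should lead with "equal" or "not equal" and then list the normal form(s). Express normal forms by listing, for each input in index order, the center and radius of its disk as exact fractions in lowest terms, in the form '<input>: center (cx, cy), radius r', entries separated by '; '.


In normal form, the first expression is b1: center (0, 0), radius 1/30; b2: center (0, -13/28), radius 1/63; b3: center (-1/28, -15/28), radius 1/84; b4: center (1/28, -15/28), radius 1/84; b5: center (1/10, 0), radius 1/25
In normal form, the second expression is b1: center (0, 0), radius 1/30; b2: center (0, -13/28), radius 1/63; b3: center (-1/28, -15/28), radius 1/84; b4: center (1/28, -15/28), radius 1/84; b5: center (1/10, 0), radius 1/25
Identical normal forms: equal.

equal; the common form is b1: center (0, 0), radius 1/30; b2: center (0, -13/28), radius 1/63; b3: center (-1/28, -15/28), radius 1/84; b4: center (1/28, -15/28), radius 1/84; b5: center (1/10, 0), radius 1/25


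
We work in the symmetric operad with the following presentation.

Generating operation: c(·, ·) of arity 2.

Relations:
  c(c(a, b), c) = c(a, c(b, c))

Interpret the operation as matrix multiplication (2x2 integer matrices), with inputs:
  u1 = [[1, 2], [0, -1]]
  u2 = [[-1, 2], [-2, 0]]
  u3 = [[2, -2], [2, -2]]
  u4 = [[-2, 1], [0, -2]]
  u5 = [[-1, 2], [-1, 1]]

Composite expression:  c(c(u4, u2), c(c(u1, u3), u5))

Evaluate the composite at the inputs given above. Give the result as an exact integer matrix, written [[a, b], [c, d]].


[[0, 8], [0, 24]]

c(u4, u2) = [[0, -4], [4, 0]]
c(u1, u3) = [[6, -6], [-2, 2]]
c(c(u1, u3), u5) = [[0, 6], [0, -2]]
c(c(u4, u2), c(c(u1, u3), u5)) = [[0, 8], [0, 24]]


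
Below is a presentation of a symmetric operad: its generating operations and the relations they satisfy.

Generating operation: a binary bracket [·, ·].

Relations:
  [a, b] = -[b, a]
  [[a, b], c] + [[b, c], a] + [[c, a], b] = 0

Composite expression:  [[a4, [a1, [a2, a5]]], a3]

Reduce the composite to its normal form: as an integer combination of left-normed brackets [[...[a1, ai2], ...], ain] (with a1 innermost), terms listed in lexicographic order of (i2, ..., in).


-[[[[a1, a2], a5], a4], a3] + [[[[a1, a5], a2], a4], a3]


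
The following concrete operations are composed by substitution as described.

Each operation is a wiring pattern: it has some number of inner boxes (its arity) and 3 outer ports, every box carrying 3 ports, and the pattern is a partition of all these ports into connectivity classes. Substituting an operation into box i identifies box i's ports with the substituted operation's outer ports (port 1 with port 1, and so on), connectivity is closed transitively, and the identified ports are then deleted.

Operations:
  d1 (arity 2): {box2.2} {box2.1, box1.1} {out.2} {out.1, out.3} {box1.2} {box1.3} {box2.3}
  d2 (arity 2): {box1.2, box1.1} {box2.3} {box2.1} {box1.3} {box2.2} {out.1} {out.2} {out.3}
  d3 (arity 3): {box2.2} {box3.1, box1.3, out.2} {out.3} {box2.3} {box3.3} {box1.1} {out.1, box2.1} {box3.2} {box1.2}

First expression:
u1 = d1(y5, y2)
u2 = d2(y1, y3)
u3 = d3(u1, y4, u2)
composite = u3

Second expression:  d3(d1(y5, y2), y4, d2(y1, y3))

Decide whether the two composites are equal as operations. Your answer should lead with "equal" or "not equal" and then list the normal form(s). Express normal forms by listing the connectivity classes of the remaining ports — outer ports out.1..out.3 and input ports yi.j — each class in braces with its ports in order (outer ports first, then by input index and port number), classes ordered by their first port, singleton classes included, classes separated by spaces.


equal; the common form is {out.1, y4.1} {out.2} {out.3} {y1.1, y1.2} {y1.3} {y2.1, y5.1} {y2.2} {y2.3} {y3.1} {y3.2} {y3.3} {y4.2} {y4.3} {y5.2} {y5.3}


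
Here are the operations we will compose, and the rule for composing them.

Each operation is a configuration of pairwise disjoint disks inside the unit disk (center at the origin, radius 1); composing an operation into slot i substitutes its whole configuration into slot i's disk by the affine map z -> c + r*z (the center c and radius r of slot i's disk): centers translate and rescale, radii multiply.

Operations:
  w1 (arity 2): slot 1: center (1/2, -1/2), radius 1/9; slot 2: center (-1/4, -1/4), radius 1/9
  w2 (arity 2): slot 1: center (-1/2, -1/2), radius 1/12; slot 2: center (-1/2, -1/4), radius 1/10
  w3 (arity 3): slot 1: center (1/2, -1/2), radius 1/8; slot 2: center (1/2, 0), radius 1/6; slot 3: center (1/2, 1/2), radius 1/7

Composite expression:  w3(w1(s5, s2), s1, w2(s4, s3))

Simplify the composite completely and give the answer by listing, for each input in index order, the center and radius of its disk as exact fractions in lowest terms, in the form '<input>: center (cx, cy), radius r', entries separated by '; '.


Follow each s-input down from w3: c' goes to c + r*c', radius to r*r'.
input s5: applying the 2 nested substitutions gives center (9/16, -9/16), radius 1/72
input s2: applying the 2 nested substitutions gives center (15/32, -17/32), radius 1/72
input s1: applying the 1 nested substitution gives center (1/2, 0), radius 1/6
input s4: applying the 2 nested substitutions gives center (3/7, 3/7), radius 1/84
input s3: applying the 2 nested substitutions gives center (3/7, 13/28), radius 1/70

s1: center (1/2, 0), radius 1/6; s2: center (15/32, -17/32), radius 1/72; s3: center (3/7, 13/28), radius 1/70; s4: center (3/7, 3/7), radius 1/84; s5: center (9/16, -9/16), radius 1/72


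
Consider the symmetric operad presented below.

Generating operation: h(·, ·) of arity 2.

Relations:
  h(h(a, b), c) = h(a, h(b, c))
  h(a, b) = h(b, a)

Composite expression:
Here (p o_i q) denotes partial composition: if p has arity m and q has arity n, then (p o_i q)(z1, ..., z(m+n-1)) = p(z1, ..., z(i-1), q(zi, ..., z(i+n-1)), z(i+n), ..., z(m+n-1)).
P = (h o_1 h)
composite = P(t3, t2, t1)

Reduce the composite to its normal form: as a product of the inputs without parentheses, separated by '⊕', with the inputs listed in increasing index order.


t1 ⊕ t2 ⊕ t3

Key point: h commutes, so take the t-inputs in any fixed order.
h(t3, t2) flattens to t3 ⊕ t2
h(h(t3, t2), t1) flattens to t3 ⊕ t2 ⊕ t1
commutativity sorts the factors: t1 ⊕ t2 ⊕ t3


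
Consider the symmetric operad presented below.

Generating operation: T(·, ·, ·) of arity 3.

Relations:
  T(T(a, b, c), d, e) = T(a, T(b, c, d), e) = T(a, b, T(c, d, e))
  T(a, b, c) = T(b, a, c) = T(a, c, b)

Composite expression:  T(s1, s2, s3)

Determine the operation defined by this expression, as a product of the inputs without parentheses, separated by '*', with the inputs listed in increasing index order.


s1 * s2 * s3

Shape and order are irrelevant to T; the s-input set decides.
T(s1, s2, s3) reduces to s1 * s2 * s3
rearranged into index order: s1 * s2 * s3


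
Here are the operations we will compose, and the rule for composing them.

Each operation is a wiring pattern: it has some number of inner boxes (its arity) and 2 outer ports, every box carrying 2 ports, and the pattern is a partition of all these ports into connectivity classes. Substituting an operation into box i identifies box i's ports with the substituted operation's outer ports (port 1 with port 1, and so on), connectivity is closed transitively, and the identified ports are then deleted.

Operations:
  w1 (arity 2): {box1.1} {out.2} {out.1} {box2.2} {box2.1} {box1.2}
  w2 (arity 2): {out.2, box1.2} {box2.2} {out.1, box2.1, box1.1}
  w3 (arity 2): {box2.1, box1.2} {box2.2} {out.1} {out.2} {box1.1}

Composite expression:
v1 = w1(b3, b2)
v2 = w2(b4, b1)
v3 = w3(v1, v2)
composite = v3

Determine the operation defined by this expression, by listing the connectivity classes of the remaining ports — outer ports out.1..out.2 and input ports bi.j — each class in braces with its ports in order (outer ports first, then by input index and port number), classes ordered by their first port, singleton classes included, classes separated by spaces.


{out.1} {out.2} {b1.1, b4.1} {b1.2} {b2.1} {b2.2} {b3.1} {b3.2} {b4.2}

Two ports join when wires chain via w3-identified ports.
through w1, on inputs (b3, b2): {out.1} {out.2} {b2.1} {b2.2} {b3.1} {b3.2} (out.j = stage outer ports)
through w2, on inputs (b4, b1): {out.1, b1.1, b4.1} {out.2, b4.2} {b1.2} (out.j = stage outer ports)
through w3, on inputs (b3, b2, b4, b1): {out.1} {out.2} {b1.1, b4.1} {b1.2} {b2.1} {b2.2} {b3.1} {b3.2} {b4.2} (out.j = stage outer ports)


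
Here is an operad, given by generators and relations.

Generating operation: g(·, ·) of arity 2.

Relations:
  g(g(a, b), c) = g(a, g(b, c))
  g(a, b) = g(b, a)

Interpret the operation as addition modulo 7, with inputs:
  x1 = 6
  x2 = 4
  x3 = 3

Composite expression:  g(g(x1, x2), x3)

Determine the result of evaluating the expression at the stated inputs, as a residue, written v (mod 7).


6 (mod 7)


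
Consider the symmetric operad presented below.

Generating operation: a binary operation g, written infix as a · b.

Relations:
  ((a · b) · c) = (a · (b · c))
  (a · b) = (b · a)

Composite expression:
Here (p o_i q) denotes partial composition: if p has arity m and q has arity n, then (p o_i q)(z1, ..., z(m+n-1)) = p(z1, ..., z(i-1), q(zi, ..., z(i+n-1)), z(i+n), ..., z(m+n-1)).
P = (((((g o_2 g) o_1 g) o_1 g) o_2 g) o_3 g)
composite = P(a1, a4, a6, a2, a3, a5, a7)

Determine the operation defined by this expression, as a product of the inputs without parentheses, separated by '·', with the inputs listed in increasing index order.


a1 · a2 · a3 · a4 · a5 · a6 · a7

Both nesting and order wash out for g; what remains is which a's occur.
(a6 · a2) reduces to a6 · a2
(a4 · (a6 · a2)) reduces to a4 · a6 · a2
(a1 · (a4 · (a6 · a2))) reduces to a1 · a4 · a6 · a2
((a1 · (a4 · (a6 · a2))) · a3) reduces to a1 · a4 · a6 · a2 · a3
(a5 · a7) reduces to a5 · a7
(((a1 · (a4 · (a6 · a2))) · a3) · (a5 · a7)) reduces to a1 · a4 · a6 · a2 · a3 · a5 · a7
rearranged into index order: a1 · a2 · a3 · a4 · a5 · a6 · a7


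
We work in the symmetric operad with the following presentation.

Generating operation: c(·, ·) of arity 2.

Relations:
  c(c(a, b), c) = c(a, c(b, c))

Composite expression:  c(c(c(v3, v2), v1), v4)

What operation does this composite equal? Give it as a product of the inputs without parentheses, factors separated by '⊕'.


The c-tree's shape is irrelevant; the v-reading-order decides.
c(v3, v2) spells out as v3 ⊕ v2
c(c(v3, v2), v1) spells out as v3 ⊕ v2 ⊕ v1
c(c(c(v3, v2), v1), v4) spells out as v3 ⊕ v2 ⊕ v1 ⊕ v4

v3 ⊕ v2 ⊕ v1 ⊕ v4


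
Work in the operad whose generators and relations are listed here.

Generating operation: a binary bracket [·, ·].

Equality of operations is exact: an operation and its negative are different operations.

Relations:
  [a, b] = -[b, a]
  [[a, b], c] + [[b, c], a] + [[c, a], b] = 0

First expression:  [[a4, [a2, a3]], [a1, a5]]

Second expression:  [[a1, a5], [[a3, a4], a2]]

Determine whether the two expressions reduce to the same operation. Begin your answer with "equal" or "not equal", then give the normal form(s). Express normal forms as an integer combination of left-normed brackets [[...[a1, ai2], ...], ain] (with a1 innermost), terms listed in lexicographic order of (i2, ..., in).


not equal: they reduce to [[[[a1, a5], a2], a3], a4] - [[[[a1, a5], a3], a2], a4] - [[[[a1, a5], a4], a2], a3] + [[[[a1, a5], a4], a3], a2] and -[[[[a1, a5], a2], a3], a4] + [[[[a1, a5], a2], a4], a3] + [[[[a1, a5], a3], a4], a2] - [[[[a1, a5], a4], a3], a2]

The first expression, normalized: [[[[a1, a5], a2], a3], a4] - [[[[a1, a5], a3], a2], a4] - [[[[a1, a5], a4], a2], a3] + [[[[a1, a5], a4], a3], a2]
The second expression, normalized: -[[[[a1, a5], a2], a3], a4] + [[[[a1, a5], a2], a4], a3] + [[[[a1, a5], a3], a4], a2] - [[[[a1, a5], a4], a3], a2]
The forms do not match — not equal.


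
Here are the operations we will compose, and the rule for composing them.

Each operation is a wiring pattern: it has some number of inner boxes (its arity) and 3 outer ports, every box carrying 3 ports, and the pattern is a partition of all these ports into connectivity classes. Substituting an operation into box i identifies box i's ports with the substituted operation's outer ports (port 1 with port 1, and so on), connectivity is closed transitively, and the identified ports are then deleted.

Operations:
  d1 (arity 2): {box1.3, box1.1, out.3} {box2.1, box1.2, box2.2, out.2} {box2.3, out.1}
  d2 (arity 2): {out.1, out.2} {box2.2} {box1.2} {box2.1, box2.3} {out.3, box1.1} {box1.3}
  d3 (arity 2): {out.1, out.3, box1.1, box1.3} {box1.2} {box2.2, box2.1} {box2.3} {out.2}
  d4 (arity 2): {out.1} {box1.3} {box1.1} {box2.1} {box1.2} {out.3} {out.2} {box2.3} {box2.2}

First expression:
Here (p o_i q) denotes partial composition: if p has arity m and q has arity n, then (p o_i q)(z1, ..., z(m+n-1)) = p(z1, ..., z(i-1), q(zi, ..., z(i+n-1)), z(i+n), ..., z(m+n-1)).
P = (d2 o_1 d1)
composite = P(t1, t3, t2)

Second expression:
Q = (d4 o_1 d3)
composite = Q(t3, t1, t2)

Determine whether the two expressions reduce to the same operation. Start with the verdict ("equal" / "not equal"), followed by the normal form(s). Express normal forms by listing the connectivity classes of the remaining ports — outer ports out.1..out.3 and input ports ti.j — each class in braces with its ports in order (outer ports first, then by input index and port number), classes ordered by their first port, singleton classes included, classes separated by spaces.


Reducing the first expression gives {out.1, out.2} {out.3, t3.3} {t1.1, t1.3} {t1.2, t3.1, t3.2} {t2.1, t2.3} {t2.2}
Reducing the second expression gives {out.1} {out.2} {out.3} {t1.1, t1.2} {t1.3} {t2.1} {t2.2} {t2.3} {t3.1, t3.3} {t3.2}
No match — not equal.

not equal: they reduce to {out.1, out.2} {out.3, t3.3} {t1.1, t1.3} {t1.2, t3.1, t3.2} {t2.1, t2.3} {t2.2} and {out.1} {out.2} {out.3} {t1.1, t1.2} {t1.3} {t2.1} {t2.2} {t2.3} {t3.1, t3.3} {t3.2}


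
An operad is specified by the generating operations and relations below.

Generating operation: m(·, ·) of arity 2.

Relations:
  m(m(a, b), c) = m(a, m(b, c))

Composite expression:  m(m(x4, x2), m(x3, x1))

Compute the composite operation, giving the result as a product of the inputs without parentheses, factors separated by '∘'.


x4 ∘ x2 ∘ x3 ∘ x1

Under associativity of m, the answer is the x's in reading order.
m(x4, x2) reduces to x4 ∘ x2
m(x3, x1) reduces to x3 ∘ x1
m(m(x4, x2), m(x3, x1)) reduces to x4 ∘ x2 ∘ x3 ∘ x1


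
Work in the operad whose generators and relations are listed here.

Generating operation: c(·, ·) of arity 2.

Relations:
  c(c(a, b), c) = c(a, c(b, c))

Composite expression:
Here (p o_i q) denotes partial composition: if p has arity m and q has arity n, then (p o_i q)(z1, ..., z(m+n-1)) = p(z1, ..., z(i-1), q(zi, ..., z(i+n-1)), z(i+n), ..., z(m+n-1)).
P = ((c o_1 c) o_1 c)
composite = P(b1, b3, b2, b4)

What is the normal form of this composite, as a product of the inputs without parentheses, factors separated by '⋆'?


b1 ⋆ b3 ⋆ b2 ⋆ b4

Associativity of c dissolves the nesting; only the b-input order survives.
c(b1, b3) linearizes to b1 ⋆ b3
c(c(b1, b3), b2) linearizes to b1 ⋆ b3 ⋆ b2
c(c(c(b1, b3), b2), b4) linearizes to b1 ⋆ b3 ⋆ b2 ⋆ b4


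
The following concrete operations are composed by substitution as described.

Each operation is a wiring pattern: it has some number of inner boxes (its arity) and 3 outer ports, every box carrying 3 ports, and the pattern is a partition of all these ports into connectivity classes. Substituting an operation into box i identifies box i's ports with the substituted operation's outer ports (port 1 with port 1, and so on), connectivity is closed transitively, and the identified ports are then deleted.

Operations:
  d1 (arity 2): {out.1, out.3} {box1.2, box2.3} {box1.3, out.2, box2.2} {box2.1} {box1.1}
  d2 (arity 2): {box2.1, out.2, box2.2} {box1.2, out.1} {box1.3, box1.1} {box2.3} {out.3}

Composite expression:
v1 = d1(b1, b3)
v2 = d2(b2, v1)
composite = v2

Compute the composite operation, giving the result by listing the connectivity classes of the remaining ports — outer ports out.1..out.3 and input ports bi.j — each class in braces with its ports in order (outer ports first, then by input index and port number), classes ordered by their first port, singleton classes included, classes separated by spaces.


{out.1, b2.2} {out.2, b1.3, b3.2} {out.3} {b1.1} {b1.2, b3.3} {b2.1, b2.3} {b3.1}

Two ports join when wires chain via d2-identified ports.
through d1, on inputs (b1, b3): {out.1, out.3} {out.2, b1.3, b3.2} {b1.1} {b1.2, b3.3} {b3.1} (out.j = stage outer ports)
through d2, on inputs (b2, b1, b3): {out.1, b2.2} {out.2, b1.3, b3.2} {out.3} {b1.1} {b1.2, b3.3} {b2.1, b2.3} {b3.1} (out.j = stage outer ports)


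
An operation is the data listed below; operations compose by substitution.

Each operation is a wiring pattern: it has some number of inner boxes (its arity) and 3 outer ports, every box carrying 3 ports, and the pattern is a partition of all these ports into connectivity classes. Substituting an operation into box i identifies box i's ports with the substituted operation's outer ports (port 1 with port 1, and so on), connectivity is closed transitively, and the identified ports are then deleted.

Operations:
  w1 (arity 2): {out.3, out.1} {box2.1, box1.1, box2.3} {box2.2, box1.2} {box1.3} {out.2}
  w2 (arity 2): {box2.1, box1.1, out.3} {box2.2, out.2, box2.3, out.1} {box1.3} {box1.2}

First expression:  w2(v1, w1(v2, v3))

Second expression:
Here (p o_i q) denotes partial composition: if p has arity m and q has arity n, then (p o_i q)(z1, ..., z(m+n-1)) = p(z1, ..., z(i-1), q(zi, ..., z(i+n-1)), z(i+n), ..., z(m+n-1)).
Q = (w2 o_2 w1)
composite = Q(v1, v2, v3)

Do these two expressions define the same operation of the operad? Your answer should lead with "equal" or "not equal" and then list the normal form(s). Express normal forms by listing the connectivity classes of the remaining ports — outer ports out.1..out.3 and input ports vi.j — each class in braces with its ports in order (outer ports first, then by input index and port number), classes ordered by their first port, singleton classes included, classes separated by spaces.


In normal form, the first expression is {out.1, out.2, out.3, v1.1} {v1.2} {v1.3} {v2.1, v3.1, v3.3} {v2.2, v3.2} {v2.3}
In normal form, the second expression is {out.1, out.2, out.3, v1.1} {v1.2} {v1.3} {v2.1, v3.1, v3.3} {v2.2, v3.2} {v2.3}
Both agree, so they are equal.

equal; both compose to {out.1, out.2, out.3, v1.1} {v1.2} {v1.3} {v2.1, v3.1, v3.3} {v2.2, v3.2} {v2.3}
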